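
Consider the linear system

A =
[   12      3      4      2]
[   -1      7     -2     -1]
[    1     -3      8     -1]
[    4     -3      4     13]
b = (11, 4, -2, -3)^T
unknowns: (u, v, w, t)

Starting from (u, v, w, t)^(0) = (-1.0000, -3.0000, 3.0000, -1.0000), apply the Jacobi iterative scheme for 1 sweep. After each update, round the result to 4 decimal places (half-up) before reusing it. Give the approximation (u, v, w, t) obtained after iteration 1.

Iteration 1:
  u = (11 - (3)·-3.0000 - (4)·3.0000 - (2)·-1.0000) / (12) = 0.8333
  v = (4 - (-1)·-1.0000 - (-2)·3.0000 - (-1)·-1.0000) / (7) = 1.1429
  w = (-2 - (1)·-1.0000 - (-3)·-3.0000 - (-1)·-1.0000) / (8) = -1.3750
  t = (-3 - (4)·-1.0000 - (-3)·-3.0000 - (4)·3.0000) / (13) = -1.5385

(0.8333, 1.1429, -1.3750, -1.5385)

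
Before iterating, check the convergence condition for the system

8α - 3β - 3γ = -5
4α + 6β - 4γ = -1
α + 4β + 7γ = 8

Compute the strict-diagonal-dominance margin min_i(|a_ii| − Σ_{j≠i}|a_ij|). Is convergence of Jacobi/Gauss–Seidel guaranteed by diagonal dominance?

-2

row 1: |8| − (3+3) = 2
row 2: |6| − (4+4) = -2
row 3: |7| − (1+4) = 2
minimum over rows = -2 → not strictly diagonally dominant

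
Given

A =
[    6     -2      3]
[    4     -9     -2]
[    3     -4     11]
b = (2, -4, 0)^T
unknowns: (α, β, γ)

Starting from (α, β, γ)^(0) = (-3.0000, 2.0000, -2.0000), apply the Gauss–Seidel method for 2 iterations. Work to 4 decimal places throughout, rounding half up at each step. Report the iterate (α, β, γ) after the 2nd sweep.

(0.8754, 0.8111, 0.0562)

Iteration 1:
  α = (2 - (-2)·2.0000 - (3)·-2.0000) / (6) = 2.0000
  β = (-4 - (4)·2.0000 - (-2)·-2.0000) / (-9) = 1.7778
  γ = (0 - (3)·2.0000 - (-4)·1.7778) / (11) = 0.1010
Iteration 2:
  α = (2 - (-2)·1.7778 - (3)·0.1010) / (6) = 0.8754
  β = (-4 - (4)·0.8754 - (-2)·0.1010) / (-9) = 0.8111
  γ = (0 - (3)·0.8754 - (-4)·0.8111) / (11) = 0.0562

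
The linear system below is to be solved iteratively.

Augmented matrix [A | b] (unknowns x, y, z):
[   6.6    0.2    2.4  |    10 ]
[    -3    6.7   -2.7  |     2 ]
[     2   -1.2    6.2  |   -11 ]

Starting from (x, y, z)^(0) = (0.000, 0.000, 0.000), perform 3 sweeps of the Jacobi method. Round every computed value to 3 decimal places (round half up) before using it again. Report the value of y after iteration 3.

0.373

Iteration 1:
  x = (10 - (0.2)·0.000 - (2.4)·0.000) / (6.6) = 1.515
  y = (2 - (-3)·0.000 - (-2.7)·0.000) / (6.7) = 0.299
  z = (-11 - (2)·0.000 - (-1.2)·0.000) / (6.2) = -1.774
Iteration 2:
  x = (10 - (0.2)·0.299 - (2.4)·-1.774) / (6.6) = 2.151
  y = (2 - (-3)·1.515 - (-2.7)·-1.774) / (6.7) = 0.262
  z = (-11 - (2)·1.515 - (-1.2)·0.299) / (6.2) = -2.205
Iteration 3:
  x = (10 - (0.2)·0.262 - (2.4)·-2.205) / (6.6) = 2.309
  y = (2 - (-3)·2.151 - (-2.7)·-2.205) / (6.7) = 0.373
  z = (-11 - (2)·2.151 - (-1.2)·0.262) / (6.2) = -2.417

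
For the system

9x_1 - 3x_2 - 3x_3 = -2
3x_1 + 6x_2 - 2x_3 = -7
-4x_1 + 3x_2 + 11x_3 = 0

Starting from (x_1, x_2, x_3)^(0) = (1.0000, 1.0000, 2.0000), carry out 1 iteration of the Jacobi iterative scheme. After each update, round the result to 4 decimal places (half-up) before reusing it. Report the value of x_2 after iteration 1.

Iteration 1:
  x_1 = (-2 - (-3)·1.0000 - (-3)·2.0000) / (9) = 0.7778
  x_2 = (-7 - (3)·1.0000 - (-2)·2.0000) / (6) = -1.0000
  x_3 = (0 - (-4)·1.0000 - (3)·1.0000) / (11) = 0.0909

-1.0000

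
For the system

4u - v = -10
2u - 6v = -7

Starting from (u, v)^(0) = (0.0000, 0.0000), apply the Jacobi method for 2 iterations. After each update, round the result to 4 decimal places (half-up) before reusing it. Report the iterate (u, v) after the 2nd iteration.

(-2.2083, 0.3333)

Iteration 1:
  u = (-10 - (-1)·0.0000) / (4) = -2.5000
  v = (-7 - (2)·0.0000) / (-6) = 1.1667
Iteration 2:
  u = (-10 - (-1)·1.1667) / (4) = -2.2083
  v = (-7 - (2)·-2.5000) / (-6) = 0.3333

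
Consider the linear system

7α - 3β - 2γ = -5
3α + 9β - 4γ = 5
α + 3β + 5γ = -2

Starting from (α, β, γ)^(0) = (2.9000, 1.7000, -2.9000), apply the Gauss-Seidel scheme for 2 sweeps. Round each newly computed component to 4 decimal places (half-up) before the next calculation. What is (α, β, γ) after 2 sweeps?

Iteration 1:
  α = (-5 - (-3)·1.7000 - (-2)·-2.9000) / (7) = -0.8143
  β = (5 - (3)·-0.8143 - (-4)·-2.9000) / (9) = -0.4619
  γ = (-2 - (1)·-0.8143 - (3)·-0.4619) / (5) = 0.0400
Iteration 2:
  α = (-5 - (-3)·-0.4619 - (-2)·0.0400) / (7) = -0.9008
  β = (5 - (3)·-0.9008 - (-4)·0.0400) / (9) = 0.8736
  γ = (-2 - (1)·-0.9008 - (3)·0.8736) / (5) = -0.7440

(-0.9008, 0.8736, -0.7440)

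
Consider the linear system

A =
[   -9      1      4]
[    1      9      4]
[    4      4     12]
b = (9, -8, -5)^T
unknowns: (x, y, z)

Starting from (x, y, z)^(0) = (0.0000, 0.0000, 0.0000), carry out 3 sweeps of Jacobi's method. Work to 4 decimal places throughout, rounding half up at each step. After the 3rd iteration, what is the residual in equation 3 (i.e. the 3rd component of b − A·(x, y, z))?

Iteration 1:
  x = (9 - (1)·0.0000 - (4)·0.0000) / (-9) = -1.0000
  y = (-8 - (1)·0.0000 - (4)·0.0000) / (9) = -0.8889
  z = (-5 - (4)·0.0000 - (4)·0.0000) / (12) = -0.4167
Iteration 2:
  x = (9 - (1)·-0.8889 - (4)·-0.4167) / (-9) = -1.2840
  y = (-8 - (1)·-1.0000 - (4)·-0.4167) / (9) = -0.5926
  z = (-5 - (4)·-1.0000 - (4)·-0.8889) / (12) = 0.2130
Iteration 3:
  x = (9 - (1)·-0.5926 - (4)·0.2130) / (-9) = -0.9712
  y = (-8 - (1)·-1.2840 - (4)·0.2130) / (9) = -0.8409
  z = (-5 - (4)·-1.2840 - (4)·-0.5926) / (12) = 0.2089
Residual b − A·x = (0.2645, -0.2963, -0.2584)

-0.2584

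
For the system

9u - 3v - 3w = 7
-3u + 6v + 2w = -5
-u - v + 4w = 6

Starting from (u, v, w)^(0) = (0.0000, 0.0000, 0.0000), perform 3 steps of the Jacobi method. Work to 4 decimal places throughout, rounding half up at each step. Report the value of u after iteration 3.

0.9583

Iteration 1:
  u = (7 - (-3)·0.0000 - (-3)·0.0000) / (9) = 0.7778
  v = (-5 - (-3)·0.0000 - (2)·0.0000) / (6) = -0.8333
  w = (6 - (-1)·0.0000 - (-1)·0.0000) / (4) = 1.5000
Iteration 2:
  u = (7 - (-3)·-0.8333 - (-3)·1.5000) / (9) = 1.0000
  v = (-5 - (-3)·0.7778 - (2)·1.5000) / (6) = -0.9444
  w = (6 - (-1)·0.7778 - (-1)·-0.8333) / (4) = 1.4861
Iteration 3:
  u = (7 - (-3)·-0.9444 - (-3)·1.4861) / (9) = 0.9583
  v = (-5 - (-3)·1.0000 - (2)·1.4861) / (6) = -0.8287
  w = (6 - (-1)·1.0000 - (-1)·-0.9444) / (4) = 1.5139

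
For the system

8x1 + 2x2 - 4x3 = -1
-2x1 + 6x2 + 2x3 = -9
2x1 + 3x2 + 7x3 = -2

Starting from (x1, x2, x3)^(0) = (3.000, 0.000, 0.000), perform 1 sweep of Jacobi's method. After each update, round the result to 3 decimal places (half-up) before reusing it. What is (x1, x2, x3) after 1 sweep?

Iteration 1:
  x1 = (-1 - (2)·0.000 - (-4)·0.000) / (8) = -0.125
  x2 = (-9 - (-2)·3.000 - (2)·0.000) / (6) = -0.500
  x3 = (-2 - (2)·3.000 - (3)·0.000) / (7) = -1.143

(-0.125, -0.500, -1.143)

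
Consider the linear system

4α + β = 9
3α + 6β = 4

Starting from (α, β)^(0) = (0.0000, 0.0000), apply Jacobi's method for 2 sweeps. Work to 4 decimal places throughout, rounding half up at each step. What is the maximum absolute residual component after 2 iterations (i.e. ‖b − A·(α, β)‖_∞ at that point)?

Iteration 1:
  α = (9 - (1)·0.0000) / (4) = 2.2500
  β = (4 - (3)·0.0000) / (6) = 0.6667
Iteration 2:
  α = (9 - (1)·0.6667) / (4) = 2.0833
  β = (4 - (3)·2.2500) / (6) = -0.4583
Residual b − A·x = (1.1251, 0.4999); ∞-norm = 1.1251

1.1251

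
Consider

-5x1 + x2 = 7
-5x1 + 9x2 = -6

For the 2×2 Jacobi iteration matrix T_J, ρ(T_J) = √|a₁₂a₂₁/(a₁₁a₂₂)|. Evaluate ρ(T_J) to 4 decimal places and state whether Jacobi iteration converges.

0.3333

a₁₂a₂₁/(a₁₁a₂₂) = (1)·(-5) / ((-5)·(9)) = 0.111111
ρ = √|0.111111| = √0.111111 = 0.3333
ρ < 1, so Jacobi converges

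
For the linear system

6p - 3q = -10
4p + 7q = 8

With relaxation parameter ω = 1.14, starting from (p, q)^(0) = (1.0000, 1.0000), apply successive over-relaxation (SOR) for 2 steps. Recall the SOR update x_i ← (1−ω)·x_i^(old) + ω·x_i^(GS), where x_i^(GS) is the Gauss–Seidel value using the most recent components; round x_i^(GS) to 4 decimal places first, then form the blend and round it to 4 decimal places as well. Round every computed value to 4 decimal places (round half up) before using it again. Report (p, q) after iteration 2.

Iteration 1:
  p: GS value = (-10 - (-3)·1.0000) / (6) = -1.1667;  p ← (1−ω)·1.0000 + ω·-1.1667 = -1.4700
  q: GS value = (8 - (4)·-1.4700) / (7) = 1.9829;  q ← (1−ω)·1.0000 + ω·1.9829 = 2.1205
Iteration 2:
  p: GS value = (-10 - (-3)·2.1205) / (6) = -0.6064;  p ← (1−ω)·-1.4700 + ω·-0.6064 = -0.4855
  q: GS value = (8 - (4)·-0.4855) / (7) = 1.4203;  q ← (1−ω)·2.1205 + ω·1.4203 = 1.3223

(-0.4855, 1.3223)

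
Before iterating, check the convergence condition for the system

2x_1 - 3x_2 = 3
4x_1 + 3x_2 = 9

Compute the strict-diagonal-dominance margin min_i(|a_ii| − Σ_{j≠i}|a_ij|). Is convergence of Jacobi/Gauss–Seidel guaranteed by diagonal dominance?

row 1: |2| − (3) = -1
row 2: |3| − (4) = -1
minimum over rows = -1 → not strictly diagonally dominant

-1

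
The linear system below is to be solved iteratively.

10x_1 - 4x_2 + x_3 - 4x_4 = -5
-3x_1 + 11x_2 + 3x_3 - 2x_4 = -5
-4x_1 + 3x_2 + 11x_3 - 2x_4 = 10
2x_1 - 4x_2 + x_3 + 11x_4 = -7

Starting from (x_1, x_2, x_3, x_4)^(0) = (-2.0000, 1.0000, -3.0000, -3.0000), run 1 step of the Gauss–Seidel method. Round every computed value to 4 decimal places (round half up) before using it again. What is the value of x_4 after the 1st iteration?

-0.6311

Iteration 1:
  x_1 = (-5 - (-4)·1.0000 - (1)·-3.0000 - (-4)·-3.0000) / (10) = -1.0000
  x_2 = (-5 - (-3)·-1.0000 - (3)·-3.0000 - (-2)·-3.0000) / (11) = -0.4545
  x_3 = (10 - (-4)·-1.0000 - (3)·-0.4545 - (-2)·-3.0000) / (11) = 0.1240
  x_4 = (-7 - (2)·-1.0000 - (-4)·-0.4545 - (1)·0.1240) / (11) = -0.6311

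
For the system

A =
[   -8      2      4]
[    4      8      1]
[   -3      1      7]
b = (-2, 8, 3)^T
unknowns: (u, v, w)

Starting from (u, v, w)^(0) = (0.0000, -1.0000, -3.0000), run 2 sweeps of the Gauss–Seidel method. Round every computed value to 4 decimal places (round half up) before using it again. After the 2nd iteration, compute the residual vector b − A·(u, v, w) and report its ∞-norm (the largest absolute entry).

Iteration 1:
  u = (-2 - (2)·-1.0000 - (4)·-3.0000) / (-8) = -1.5000
  v = (8 - (4)·-1.5000 - (1)·-3.0000) / (8) = 2.1250
  w = (3 - (-3)·-1.5000 - (1)·2.1250) / (7) = -0.5179
Iteration 2:
  u = (-2 - (2)·2.1250 - (4)·-0.5179) / (-8) = 0.5223
  v = (8 - (4)·0.5223 - (1)·-0.5179) / (8) = 0.8036
  w = (3 - (-3)·0.5223 - (1)·0.8036) / (7) = 0.5376
Residual b − A·x = (-1.5792, -1.0556, 0.0001); ∞-norm = 1.5792

1.5792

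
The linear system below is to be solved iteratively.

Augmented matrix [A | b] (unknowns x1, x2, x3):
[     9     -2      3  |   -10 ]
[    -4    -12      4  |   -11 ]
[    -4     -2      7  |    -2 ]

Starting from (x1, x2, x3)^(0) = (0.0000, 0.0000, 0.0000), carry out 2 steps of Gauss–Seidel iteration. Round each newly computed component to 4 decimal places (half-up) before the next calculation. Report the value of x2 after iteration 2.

0.9460

Iteration 1:
  x1 = (-10 - (-2)·0.0000 - (3)·0.0000) / (9) = -1.1111
  x2 = (-11 - (-4)·-1.1111 - (4)·0.0000) / (-12) = 1.2870
  x3 = (-2 - (-4)·-1.1111 - (-2)·1.2870) / (7) = -0.5529
Iteration 2:
  x1 = (-10 - (-2)·1.2870 - (3)·-0.5529) / (9) = -0.6408
  x2 = (-11 - (-4)·-0.6408 - (4)·-0.5529) / (-12) = 0.9460
  x3 = (-2 - (-4)·-0.6408 - (-2)·0.9460) / (7) = -0.3816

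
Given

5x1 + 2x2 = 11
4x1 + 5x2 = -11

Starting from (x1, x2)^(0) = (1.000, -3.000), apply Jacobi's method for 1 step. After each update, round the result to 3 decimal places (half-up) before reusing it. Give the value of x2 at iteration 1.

Iteration 1:
  x1 = (11 - (2)·-3.000) / (5) = 3.400
  x2 = (-11 - (4)·1.000) / (5) = -3.000

-3.000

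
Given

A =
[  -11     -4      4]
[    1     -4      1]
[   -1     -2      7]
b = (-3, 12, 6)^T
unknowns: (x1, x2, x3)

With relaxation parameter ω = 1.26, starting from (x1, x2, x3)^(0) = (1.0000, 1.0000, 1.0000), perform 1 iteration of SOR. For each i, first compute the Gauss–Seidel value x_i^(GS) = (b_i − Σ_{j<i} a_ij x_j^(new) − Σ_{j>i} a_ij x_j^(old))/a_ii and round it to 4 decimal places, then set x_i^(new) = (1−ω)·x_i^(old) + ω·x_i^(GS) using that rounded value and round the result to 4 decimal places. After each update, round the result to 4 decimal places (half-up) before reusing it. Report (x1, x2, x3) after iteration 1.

Iteration 1:
  x1: GS value = (-3 - (-4)·1.0000 - (4)·1.0000) / (-11) = 0.2727;  x1 ← (1−ω)·1.0000 + ω·0.2727 = 0.0836
  x2: GS value = (12 - (1)·0.0836 - (1)·1.0000) / (-4) = -2.7291;  x2 ← (1−ω)·1.0000 + ω·-2.7291 = -3.6987
  x3: GS value = (6 - (-1)·0.0836 - (-2)·-3.6987) / (7) = -0.1877;  x3 ← (1−ω)·1.0000 + ω·-0.1877 = -0.4965

(0.0836, -3.6987, -0.4965)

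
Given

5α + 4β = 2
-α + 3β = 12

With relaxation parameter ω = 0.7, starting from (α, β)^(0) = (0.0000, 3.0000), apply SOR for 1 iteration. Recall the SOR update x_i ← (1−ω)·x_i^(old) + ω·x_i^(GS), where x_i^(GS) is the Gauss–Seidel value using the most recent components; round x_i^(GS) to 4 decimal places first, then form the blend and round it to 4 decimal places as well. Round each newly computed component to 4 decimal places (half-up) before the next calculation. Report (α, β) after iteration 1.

Iteration 1:
  α: GS value = (2 - (4)·3.0000) / (5) = -2.0000;  α ← (1−ω)·0.0000 + ω·-2.0000 = -1.4000
  β: GS value = (12 - (-1)·-1.4000) / (3) = 3.5333;  β ← (1−ω)·3.0000 + ω·3.5333 = 3.3733

(-1.4000, 3.3733)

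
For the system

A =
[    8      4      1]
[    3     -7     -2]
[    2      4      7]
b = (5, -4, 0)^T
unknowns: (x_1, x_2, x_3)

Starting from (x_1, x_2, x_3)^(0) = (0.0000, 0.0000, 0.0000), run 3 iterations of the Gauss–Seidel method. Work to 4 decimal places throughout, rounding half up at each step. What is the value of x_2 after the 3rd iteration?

Iteration 1:
  x_1 = (5 - (4)·0.0000 - (1)·0.0000) / (8) = 0.6250
  x_2 = (-4 - (3)·0.6250 - (-2)·0.0000) / (-7) = 0.8393
  x_3 = (0 - (2)·0.6250 - (4)·0.8393) / (7) = -0.6582
Iteration 2:
  x_1 = (5 - (4)·0.8393 - (1)·-0.6582) / (8) = 0.2876
  x_2 = (-4 - (3)·0.2876 - (-2)·-0.6582) / (-7) = 0.8827
  x_3 = (0 - (2)·0.2876 - (4)·0.8827) / (7) = -0.5866
Iteration 3:
  x_1 = (5 - (4)·0.8827 - (1)·-0.5866) / (8) = 0.2570
  x_2 = (-4 - (3)·0.2570 - (-2)·-0.5866) / (-7) = 0.8492
  x_3 = (0 - (2)·0.2570 - (4)·0.8492) / (7) = -0.5587

0.8492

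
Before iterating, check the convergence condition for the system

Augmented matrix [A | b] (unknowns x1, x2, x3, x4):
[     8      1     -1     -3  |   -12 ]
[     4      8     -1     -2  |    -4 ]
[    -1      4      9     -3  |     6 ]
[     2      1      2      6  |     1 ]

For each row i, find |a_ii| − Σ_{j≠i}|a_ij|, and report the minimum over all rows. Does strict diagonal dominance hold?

1

row 1: |8| − (1+1+3) = 3
row 2: |8| − (4+1+2) = 1
row 3: |9| − (1+4+3) = 1
row 4: |6| − (2+1+2) = 1
minimum over rows = 1 → strictly diagonally dominant (convergence guaranteed)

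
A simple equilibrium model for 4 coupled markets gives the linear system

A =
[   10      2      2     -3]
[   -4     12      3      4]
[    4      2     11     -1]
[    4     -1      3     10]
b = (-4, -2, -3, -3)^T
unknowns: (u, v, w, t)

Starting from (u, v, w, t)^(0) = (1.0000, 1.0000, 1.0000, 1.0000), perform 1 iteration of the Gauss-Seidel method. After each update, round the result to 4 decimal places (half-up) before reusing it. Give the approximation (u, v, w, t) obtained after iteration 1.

(-0.5000, -0.9167, 0.1667, -0.2417)

Iteration 1:
  u = (-4 - (2)·1.0000 - (2)·1.0000 - (-3)·1.0000) / (10) = -0.5000
  v = (-2 - (-4)·-0.5000 - (3)·1.0000 - (4)·1.0000) / (12) = -0.9167
  w = (-3 - (4)·-0.5000 - (2)·-0.9167 - (-1)·1.0000) / (11) = 0.1667
  t = (-3 - (4)·-0.5000 - (-1)·-0.9167 - (3)·0.1667) / (10) = -0.2417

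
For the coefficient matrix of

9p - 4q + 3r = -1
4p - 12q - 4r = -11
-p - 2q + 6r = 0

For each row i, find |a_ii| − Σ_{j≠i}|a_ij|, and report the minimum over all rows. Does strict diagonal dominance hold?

2

row 1: |9| − (4+3) = 2
row 2: |-12| − (4+4) = 4
row 3: |6| − (1+2) = 3
minimum over rows = 2 → strictly diagonally dominant (convergence guaranteed)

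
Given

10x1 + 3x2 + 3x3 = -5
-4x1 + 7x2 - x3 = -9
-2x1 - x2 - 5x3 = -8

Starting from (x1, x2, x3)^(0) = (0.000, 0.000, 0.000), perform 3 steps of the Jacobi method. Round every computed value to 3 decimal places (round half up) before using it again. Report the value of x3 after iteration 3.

Iteration 1:
  x1 = (-5 - (3)·0.000 - (3)·0.000) / (10) = -0.500
  x2 = (-9 - (-4)·0.000 - (-1)·0.000) / (7) = -1.286
  x3 = (-8 - (-2)·0.000 - (-1)·0.000) / (-5) = 1.600
Iteration 2:
  x1 = (-5 - (3)·-1.286 - (3)·1.600) / (10) = -0.594
  x2 = (-9 - (-4)·-0.500 - (-1)·1.600) / (7) = -1.343
  x3 = (-8 - (-2)·-0.500 - (-1)·-1.286) / (-5) = 2.057
Iteration 3:
  x1 = (-5 - (3)·-1.343 - (3)·2.057) / (10) = -0.714
  x2 = (-9 - (-4)·-0.594 - (-1)·2.057) / (7) = -1.331
  x3 = (-8 - (-2)·-0.594 - (-1)·-1.343) / (-5) = 2.106

2.106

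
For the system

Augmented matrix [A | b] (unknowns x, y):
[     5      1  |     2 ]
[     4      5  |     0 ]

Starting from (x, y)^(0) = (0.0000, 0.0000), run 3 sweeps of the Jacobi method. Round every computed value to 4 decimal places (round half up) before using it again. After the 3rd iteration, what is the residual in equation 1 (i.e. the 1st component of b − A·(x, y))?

0.0000

Iteration 1:
  x = (2 - (1)·0.0000) / (5) = 0.4000
  y = (0 - (4)·0.0000) / (5) = 0.0000
Iteration 2:
  x = (2 - (1)·0.0000) / (5) = 0.4000
  y = (0 - (4)·0.4000) / (5) = -0.3200
Iteration 3:
  x = (2 - (1)·-0.3200) / (5) = 0.4640
  y = (0 - (4)·0.4000) / (5) = -0.3200
Residual b − A·x = (0.0000, -0.2560)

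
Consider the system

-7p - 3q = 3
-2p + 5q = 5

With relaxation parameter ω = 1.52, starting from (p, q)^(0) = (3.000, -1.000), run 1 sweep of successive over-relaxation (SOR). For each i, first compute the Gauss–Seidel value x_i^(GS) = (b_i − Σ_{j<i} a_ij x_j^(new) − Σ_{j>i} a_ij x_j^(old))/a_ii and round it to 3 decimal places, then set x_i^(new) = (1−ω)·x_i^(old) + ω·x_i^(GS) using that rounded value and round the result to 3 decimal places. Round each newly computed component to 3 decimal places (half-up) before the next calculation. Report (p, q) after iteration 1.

(-1.560, 1.092)

Iteration 1:
  p: GS value = (3 - (-3)·-1.000) / (-7) = 0.000;  p ← (1−ω)·3.000 + ω·0.000 = -1.560
  q: GS value = (5 - (-2)·-1.560) / (5) = 0.376;  q ← (1−ω)·-1.000 + ω·0.376 = 1.092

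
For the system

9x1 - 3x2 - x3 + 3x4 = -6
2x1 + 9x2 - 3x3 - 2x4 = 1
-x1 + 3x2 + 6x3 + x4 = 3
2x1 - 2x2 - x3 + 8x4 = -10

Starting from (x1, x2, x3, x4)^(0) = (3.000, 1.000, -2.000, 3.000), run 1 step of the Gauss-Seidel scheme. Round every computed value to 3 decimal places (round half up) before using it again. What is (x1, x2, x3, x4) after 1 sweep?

Iteration 1:
  x1 = (-6 - (-3)·1.000 - (-1)·-2.000 - (3)·3.000) / (9) = -1.556
  x2 = (1 - (2)·-1.556 - (-3)·-2.000 - (-2)·3.000) / (9) = 0.457
  x3 = (3 - (-1)·-1.556 - (3)·0.457 - (1)·3.000) / (6) = -0.488
  x4 = (-10 - (2)·-1.556 - (-2)·0.457 - (-1)·-0.488) / (8) = -0.808

(-1.556, 0.457, -0.488, -0.808)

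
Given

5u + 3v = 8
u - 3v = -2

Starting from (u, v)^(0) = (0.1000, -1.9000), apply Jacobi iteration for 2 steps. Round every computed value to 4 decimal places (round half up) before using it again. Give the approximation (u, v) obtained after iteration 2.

Iteration 1:
  u = (8 - (3)·-1.9000) / (5) = 2.7400
  v = (-2 - (1)·0.1000) / (-3) = 0.7000
Iteration 2:
  u = (8 - (3)·0.7000) / (5) = 1.1800
  v = (-2 - (1)·2.7400) / (-3) = 1.5800

(1.1800, 1.5800)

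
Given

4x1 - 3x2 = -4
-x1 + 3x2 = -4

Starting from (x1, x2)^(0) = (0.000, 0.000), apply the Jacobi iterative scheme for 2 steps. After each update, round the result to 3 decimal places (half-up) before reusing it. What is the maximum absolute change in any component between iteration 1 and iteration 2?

Iteration 1:
  x1 = (-4 - (-3)·0.000) / (4) = -1.000
  x2 = (-4 - (-1)·0.000) / (3) = -1.333
Iteration 2:
  x1 = (-4 - (-3)·-1.333) / (4) = -2.000
  x2 = (-4 - (-1)·-1.000) / (3) = -1.667
Change: (-1.000, -0.334) → max |·| = 1.000

1.000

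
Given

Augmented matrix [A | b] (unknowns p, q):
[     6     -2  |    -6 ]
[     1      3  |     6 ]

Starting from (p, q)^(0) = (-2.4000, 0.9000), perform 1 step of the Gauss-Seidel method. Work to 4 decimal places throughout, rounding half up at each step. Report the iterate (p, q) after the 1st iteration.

Iteration 1:
  p = (-6 - (-2)·0.9000) / (6) = -0.7000
  q = (6 - (1)·-0.7000) / (3) = 2.2333

(-0.7000, 2.2333)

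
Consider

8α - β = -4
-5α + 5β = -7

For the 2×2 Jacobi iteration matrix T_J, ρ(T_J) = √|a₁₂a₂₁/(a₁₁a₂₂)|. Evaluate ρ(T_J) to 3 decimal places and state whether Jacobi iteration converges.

a₁₂a₂₁/(a₁₁a₂₂) = (-1)·(-5) / ((8)·(5)) = 0.125000
ρ = √|0.125000| = √0.125000 = 0.354
ρ < 1, so Jacobi converges

0.354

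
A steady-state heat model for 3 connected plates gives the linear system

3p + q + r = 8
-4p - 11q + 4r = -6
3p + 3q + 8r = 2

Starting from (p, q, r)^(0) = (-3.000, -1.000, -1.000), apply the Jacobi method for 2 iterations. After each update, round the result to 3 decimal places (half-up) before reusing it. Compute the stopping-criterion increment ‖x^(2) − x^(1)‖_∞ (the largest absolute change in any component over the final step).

Iteration 1:
  p = (8 - (1)·-1.000 - (1)·-1.000) / (3) = 3.333
  q = (-6 - (-4)·-3.000 - (4)·-1.000) / (-11) = 1.273
  r = (2 - (3)·-3.000 - (3)·-1.000) / (8) = 1.750
Iteration 2:
  p = (8 - (1)·1.273 - (1)·1.750) / (3) = 1.659
  q = (-6 - (-4)·3.333 - (4)·1.750) / (-11) = -0.030
  r = (2 - (3)·3.333 - (3)·1.273) / (8) = -1.477
Change: (-1.674, -1.303, -3.227) → max |·| = 3.227

3.227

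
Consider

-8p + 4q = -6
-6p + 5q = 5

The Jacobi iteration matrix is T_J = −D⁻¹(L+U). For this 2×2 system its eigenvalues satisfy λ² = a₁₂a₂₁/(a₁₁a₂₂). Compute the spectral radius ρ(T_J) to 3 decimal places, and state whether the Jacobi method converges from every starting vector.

0.775

a₁₂a₂₁/(a₁₁a₂₂) = (4)·(-6) / ((-8)·(5)) = 0.600000
ρ = √|0.600000| = √0.600000 = 0.775
ρ < 1, so Jacobi converges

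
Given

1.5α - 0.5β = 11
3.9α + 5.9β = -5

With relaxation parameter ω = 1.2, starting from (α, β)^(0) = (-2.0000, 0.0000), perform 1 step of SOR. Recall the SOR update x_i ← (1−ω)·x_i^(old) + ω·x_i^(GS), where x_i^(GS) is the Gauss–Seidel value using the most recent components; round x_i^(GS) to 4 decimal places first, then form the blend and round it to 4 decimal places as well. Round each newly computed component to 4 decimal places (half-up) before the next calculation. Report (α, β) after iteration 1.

(9.2000, -8.3146)

Iteration 1:
  α: GS value = (11 - (-0.5)·0.0000) / (1.5) = 7.3333;  α ← (1−ω)·-2.0000 + ω·7.3333 = 9.2000
  β: GS value = (-5 - (3.9)·9.2000) / (5.9) = -6.9288;  β ← (1−ω)·0.0000 + ω·-6.9288 = -8.3146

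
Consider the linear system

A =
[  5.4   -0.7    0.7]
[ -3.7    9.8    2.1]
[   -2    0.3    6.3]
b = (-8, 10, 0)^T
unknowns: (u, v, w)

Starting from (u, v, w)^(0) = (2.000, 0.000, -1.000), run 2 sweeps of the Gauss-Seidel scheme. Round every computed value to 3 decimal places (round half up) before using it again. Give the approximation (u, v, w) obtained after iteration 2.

Iteration 1:
  u = (-8 - (-0.7)·0.000 - (0.7)·-1.000) / (5.4) = -1.352
  v = (10 - (-3.7)·-1.352 - (2.1)·-1.000) / (9.8) = 0.724
  w = (0 - (-2)·-1.352 - (0.3)·0.724) / (6.3) = -0.464
Iteration 2:
  u = (-8 - (-0.7)·0.724 - (0.7)·-0.464) / (5.4) = -1.327
  v = (10 - (-3.7)·-1.327 - (2.1)·-0.464) / (9.8) = 0.619
  w = (0 - (-2)·-1.327 - (0.3)·0.619) / (6.3) = -0.451

(-1.327, 0.619, -0.451)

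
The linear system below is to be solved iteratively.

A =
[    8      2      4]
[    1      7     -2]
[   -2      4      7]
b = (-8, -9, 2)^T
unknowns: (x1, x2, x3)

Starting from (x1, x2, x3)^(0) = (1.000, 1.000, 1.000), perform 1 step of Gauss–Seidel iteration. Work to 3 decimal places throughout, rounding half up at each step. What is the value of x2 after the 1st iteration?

Iteration 1:
  x1 = (-8 - (2)·1.000 - (4)·1.000) / (8) = -1.750
  x2 = (-9 - (1)·-1.750 - (-2)·1.000) / (7) = -0.750
  x3 = (2 - (-2)·-1.750 - (4)·-0.750) / (7) = 0.214

-0.750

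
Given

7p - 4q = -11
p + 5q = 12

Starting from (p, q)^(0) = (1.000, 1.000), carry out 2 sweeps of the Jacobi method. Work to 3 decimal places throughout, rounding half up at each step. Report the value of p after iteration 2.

Iteration 1:
  p = (-11 - (-4)·1.000) / (7) = -1.000
  q = (12 - (1)·1.000) / (5) = 2.200
Iteration 2:
  p = (-11 - (-4)·2.200) / (7) = -0.314
  q = (12 - (1)·-1.000) / (5) = 2.600

-0.314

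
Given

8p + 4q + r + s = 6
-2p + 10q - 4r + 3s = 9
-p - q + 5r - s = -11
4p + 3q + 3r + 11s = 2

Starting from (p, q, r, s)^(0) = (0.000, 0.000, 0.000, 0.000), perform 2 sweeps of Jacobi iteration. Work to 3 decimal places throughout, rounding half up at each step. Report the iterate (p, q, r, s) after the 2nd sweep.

Iteration 1:
  p = (6 - (4)·0.000 - (1)·0.000 - (1)·0.000) / (8) = 0.750
  q = (9 - (-2)·0.000 - (-4)·0.000 - (3)·0.000) / (10) = 0.900
  r = (-11 - (-1)·0.000 - (-1)·0.000 - (-1)·0.000) / (5) = -2.200
  s = (2 - (4)·0.000 - (3)·0.000 - (3)·0.000) / (11) = 0.182
Iteration 2:
  p = (6 - (4)·0.900 - (1)·-2.200 - (1)·0.182) / (8) = 0.552
  q = (9 - (-2)·0.750 - (-4)·-2.200 - (3)·0.182) / (10) = 0.115
  r = (-11 - (-1)·0.750 - (-1)·0.900 - (-1)·0.182) / (5) = -1.834
  s = (2 - (4)·0.750 - (3)·0.900 - (3)·-2.200) / (11) = 0.264

(0.552, 0.115, -1.834, 0.264)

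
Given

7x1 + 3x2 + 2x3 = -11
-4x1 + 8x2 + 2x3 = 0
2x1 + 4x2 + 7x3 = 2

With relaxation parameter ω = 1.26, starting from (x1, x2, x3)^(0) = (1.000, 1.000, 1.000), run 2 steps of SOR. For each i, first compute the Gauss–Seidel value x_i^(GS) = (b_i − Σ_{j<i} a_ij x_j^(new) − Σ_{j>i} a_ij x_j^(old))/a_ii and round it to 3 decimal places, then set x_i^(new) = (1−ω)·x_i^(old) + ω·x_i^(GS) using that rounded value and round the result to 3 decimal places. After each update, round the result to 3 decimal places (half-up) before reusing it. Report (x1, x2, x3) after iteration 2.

(-0.890, -0.863, 0.504)

Iteration 1:
  x1: GS value = (-11 - (3)·1.000 - (2)·1.000) / (7) = -2.286;  x1 ← (1−ω)·1.000 + ω·-2.286 = -3.140
  x2: GS value = (0 - (-4)·-3.140 - (2)·1.000) / (8) = -1.820;  x2 ← (1−ω)·1.000 + ω·-1.820 = -2.553
  x3: GS value = (2 - (2)·-3.140 - (4)·-2.553) / (7) = 2.642;  x3 ← (1−ω)·1.000 + ω·2.642 = 3.069
Iteration 2:
  x1: GS value = (-11 - (3)·-2.553 - (2)·3.069) / (7) = -1.354;  x1 ← (1−ω)·-3.140 + ω·-1.354 = -0.890
  x2: GS value = (0 - (-4)·-0.890 - (2)·3.069) / (8) = -1.212;  x2 ← (1−ω)·-2.553 + ω·-1.212 = -0.863
  x3: GS value = (2 - (2)·-0.890 - (4)·-0.863) / (7) = 1.033;  x3 ← (1−ω)·3.069 + ω·1.033 = 0.504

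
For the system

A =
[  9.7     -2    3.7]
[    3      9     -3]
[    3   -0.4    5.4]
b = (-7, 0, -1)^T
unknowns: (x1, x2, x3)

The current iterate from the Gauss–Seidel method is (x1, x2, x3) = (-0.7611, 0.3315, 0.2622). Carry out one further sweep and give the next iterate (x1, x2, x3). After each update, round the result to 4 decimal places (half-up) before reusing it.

One sweep:
  x1 = (-7 - (-2)·0.3315 - (3.7)·0.2622) / (9.7) = -0.7533
  x2 = (0 - (3)·-0.7533 - (-3)·0.2622) / (9) = 0.3385
  x3 = (-1 - (3)·-0.7533 - (-0.4)·0.3385) / (5.4) = 0.2584

(-0.7533, 0.3385, 0.2584)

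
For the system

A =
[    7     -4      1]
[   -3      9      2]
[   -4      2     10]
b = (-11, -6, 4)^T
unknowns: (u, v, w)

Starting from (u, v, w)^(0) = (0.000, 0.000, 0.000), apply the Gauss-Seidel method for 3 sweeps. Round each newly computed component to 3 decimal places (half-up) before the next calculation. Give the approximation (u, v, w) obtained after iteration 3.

Iteration 1:
  u = (-11 - (-4)·0.000 - (1)·0.000) / (7) = -1.571
  v = (-6 - (-3)·-1.571 - (2)·0.000) / (9) = -1.190
  w = (4 - (-4)·-1.571 - (2)·-1.190) / (10) = 0.010
Iteration 2:
  u = (-11 - (-4)·-1.190 - (1)·0.010) / (7) = -2.253
  v = (-6 - (-3)·-2.253 - (2)·0.010) / (9) = -1.420
  w = (4 - (-4)·-2.253 - (2)·-1.420) / (10) = -0.217
Iteration 3:
  u = (-11 - (-4)·-1.420 - (1)·-0.217) / (7) = -2.352
  v = (-6 - (-3)·-2.352 - (2)·-0.217) / (9) = -1.402
  w = (4 - (-4)·-2.352 - (2)·-1.402) / (10) = -0.260

(-2.352, -1.402, -0.260)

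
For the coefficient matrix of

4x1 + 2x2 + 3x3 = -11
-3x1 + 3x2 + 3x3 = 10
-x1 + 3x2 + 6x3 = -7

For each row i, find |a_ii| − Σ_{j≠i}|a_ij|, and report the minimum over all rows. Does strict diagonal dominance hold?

row 1: |4| − (2+3) = -1
row 2: |3| − (3+3) = -3
row 3: |6| − (1+3) = 2
minimum over rows = -3 → not strictly diagonally dominant

-3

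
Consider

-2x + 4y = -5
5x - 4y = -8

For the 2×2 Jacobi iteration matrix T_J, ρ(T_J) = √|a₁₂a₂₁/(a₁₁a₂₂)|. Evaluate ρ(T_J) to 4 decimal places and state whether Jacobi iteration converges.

a₁₂a₂₁/(a₁₁a₂₂) = (4)·(5) / ((-2)·(-4)) = 2.500000
ρ = √|2.500000| = √2.500000 = 1.5811
ρ > 1, so Jacobi diverges

1.5811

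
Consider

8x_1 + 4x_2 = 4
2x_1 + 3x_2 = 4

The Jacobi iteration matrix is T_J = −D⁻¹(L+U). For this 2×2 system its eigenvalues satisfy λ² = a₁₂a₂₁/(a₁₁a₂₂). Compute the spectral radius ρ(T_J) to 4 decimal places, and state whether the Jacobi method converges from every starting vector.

a₁₂a₂₁/(a₁₁a₂₂) = (4)·(2) / ((8)·(3)) = 0.333333
ρ = √|0.333333| = √0.333333 = 0.5774
ρ < 1, so Jacobi converges

0.5774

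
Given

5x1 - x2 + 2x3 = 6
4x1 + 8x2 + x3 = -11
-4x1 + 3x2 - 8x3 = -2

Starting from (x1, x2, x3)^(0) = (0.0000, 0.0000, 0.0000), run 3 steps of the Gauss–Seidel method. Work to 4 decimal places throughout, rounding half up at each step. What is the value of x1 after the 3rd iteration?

1.2553

Iteration 1:
  x1 = (6 - (-1)·0.0000 - (2)·0.0000) / (5) = 1.2000
  x2 = (-11 - (4)·1.2000 - (1)·0.0000) / (8) = -1.9750
  x3 = (-2 - (-4)·1.2000 - (3)·-1.9750) / (-8) = -1.0906
Iteration 2:
  x1 = (6 - (-1)·-1.9750 - (2)·-1.0906) / (5) = 1.2412
  x2 = (-11 - (4)·1.2412 - (1)·-1.0906) / (8) = -1.8593
  x3 = (-2 - (-4)·1.2412 - (3)·-1.8593) / (-8) = -1.0678
Iteration 3:
  x1 = (6 - (-1)·-1.8593 - (2)·-1.0678) / (5) = 1.2553
  x2 = (-11 - (4)·1.2553 - (1)·-1.0678) / (8) = -1.8692
  x3 = (-2 - (-4)·1.2553 - (3)·-1.8692) / (-8) = -1.0786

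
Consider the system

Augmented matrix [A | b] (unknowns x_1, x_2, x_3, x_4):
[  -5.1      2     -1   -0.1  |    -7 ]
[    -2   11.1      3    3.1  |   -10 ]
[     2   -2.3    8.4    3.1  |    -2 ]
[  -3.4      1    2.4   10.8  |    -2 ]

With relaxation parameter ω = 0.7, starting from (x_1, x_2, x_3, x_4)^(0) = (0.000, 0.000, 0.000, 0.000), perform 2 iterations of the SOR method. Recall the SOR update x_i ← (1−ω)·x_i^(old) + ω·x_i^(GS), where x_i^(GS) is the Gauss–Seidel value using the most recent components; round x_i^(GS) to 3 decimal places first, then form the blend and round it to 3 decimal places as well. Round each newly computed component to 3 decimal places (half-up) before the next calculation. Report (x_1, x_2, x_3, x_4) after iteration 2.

(1.165, -0.592, -0.648, 0.320)

Iteration 1:
  x_1: GS value = (-7 - (2)·0.000 - (-1)·0.000 - (-0.1)·0.000) / (-5.1) = 1.373;  x_1 ← (1−ω)·0.000 + ω·1.373 = 0.961
  x_2: GS value = (-10 - (-2)·0.961 - (3)·0.000 - (3.1)·0.000) / (11.1) = -0.728;  x_2 ← (1−ω)·0.000 + ω·-0.728 = -0.510
  x_3: GS value = (-2 - (2)·0.961 - (-2.3)·-0.510 - (3.1)·0.000) / (8.4) = -0.607;  x_3 ← (1−ω)·0.000 + ω·-0.607 = -0.425
  x_4: GS value = (-2 - (-3.4)·0.961 - (1)·-0.510 - (2.4)·-0.425) / (10.8) = 0.259;  x_4 ← (1−ω)·0.000 + ω·0.259 = 0.181
Iteration 2:
  x_1: GS value = (-7 - (2)·-0.510 - (-1)·-0.425 - (-0.1)·0.181) / (-5.1) = 1.252;  x_1 ← (1−ω)·0.961 + ω·1.252 = 1.165
  x_2: GS value = (-10 - (-2)·1.165 - (3)·-0.425 - (3.1)·0.181) / (11.1) = -0.627;  x_2 ← (1−ω)·-0.510 + ω·-0.627 = -0.592
  x_3: GS value = (-2 - (2)·1.165 - (-2.3)·-0.592 - (3.1)·0.181) / (8.4) = -0.744;  x_3 ← (1−ω)·-0.425 + ω·-0.744 = -0.648
  x_4: GS value = (-2 - (-3.4)·1.165 - (1)·-0.592 - (2.4)·-0.648) / (10.8) = 0.380;  x_4 ← (1−ω)·0.181 + ω·0.380 = 0.320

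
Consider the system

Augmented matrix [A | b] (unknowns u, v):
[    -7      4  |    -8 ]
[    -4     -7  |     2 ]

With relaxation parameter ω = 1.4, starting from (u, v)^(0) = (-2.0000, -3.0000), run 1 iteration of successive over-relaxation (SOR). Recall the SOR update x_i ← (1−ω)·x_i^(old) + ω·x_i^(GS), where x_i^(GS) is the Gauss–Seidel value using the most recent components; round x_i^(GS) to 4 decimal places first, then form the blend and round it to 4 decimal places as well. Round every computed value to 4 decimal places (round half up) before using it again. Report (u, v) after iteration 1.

Iteration 1:
  u: GS value = (-8 - (4)·-3.0000) / (-7) = -0.5714;  u ← (1−ω)·-2.0000 + ω·-0.5714 = 0.0000
  v: GS value = (2 - (-4)·0.0000) / (-7) = -0.2857;  v ← (1−ω)·-3.0000 + ω·-0.2857 = 0.8000

(0.0000, 0.8000)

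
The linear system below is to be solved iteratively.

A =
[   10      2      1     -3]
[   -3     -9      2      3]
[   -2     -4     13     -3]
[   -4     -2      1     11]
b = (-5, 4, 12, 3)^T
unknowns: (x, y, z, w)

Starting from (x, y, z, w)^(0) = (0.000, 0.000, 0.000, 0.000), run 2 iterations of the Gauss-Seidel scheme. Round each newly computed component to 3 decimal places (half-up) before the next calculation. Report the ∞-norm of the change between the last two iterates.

Iteration 1:
  x = (-5 - (2)·0.000 - (1)·0.000 - (-3)·0.000) / (10) = -0.500
  y = (4 - (-3)·-0.500 - (2)·0.000 - (3)·0.000) / (-9) = -0.278
  z = (12 - (-2)·-0.500 - (-4)·-0.278 - (-3)·0.000) / (13) = 0.761
  w = (3 - (-4)·-0.500 - (-2)·-0.278 - (1)·0.761) / (11) = -0.029
Iteration 2:
  x = (-5 - (2)·-0.278 - (1)·0.761 - (-3)·-0.029) / (10) = -0.529
  y = (4 - (-3)·-0.529 - (2)·0.761 - (3)·-0.029) / (-9) = -0.109
  z = (12 - (-2)·-0.529 - (-4)·-0.109 - (-3)·-0.029) / (13) = 0.801
  w = (3 - (-4)·-0.529 - (-2)·-0.109 - (1)·0.801) / (11) = -0.012
Change: (-0.029, 0.169, 0.040, 0.017) → max |·| = 0.169

0.169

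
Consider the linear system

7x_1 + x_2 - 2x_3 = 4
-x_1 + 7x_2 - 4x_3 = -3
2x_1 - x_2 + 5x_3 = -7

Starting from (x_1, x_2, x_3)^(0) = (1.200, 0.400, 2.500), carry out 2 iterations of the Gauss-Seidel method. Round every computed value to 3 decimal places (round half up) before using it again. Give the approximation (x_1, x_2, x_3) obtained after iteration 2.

Iteration 1:
  x_1 = (4 - (1)·0.400 - (-2)·2.500) / (7) = 1.229
  x_2 = (-3 - (-1)·1.229 - (-4)·2.500) / (7) = 1.176
  x_3 = (-7 - (2)·1.229 - (-1)·1.176) / (5) = -1.656
Iteration 2:
  x_1 = (4 - (1)·1.176 - (-2)·-1.656) / (7) = -0.070
  x_2 = (-3 - (-1)·-0.070 - (-4)·-1.656) / (7) = -1.385
  x_3 = (-7 - (2)·-0.070 - (-1)·-1.385) / (5) = -1.649

(-0.070, -1.385, -1.649)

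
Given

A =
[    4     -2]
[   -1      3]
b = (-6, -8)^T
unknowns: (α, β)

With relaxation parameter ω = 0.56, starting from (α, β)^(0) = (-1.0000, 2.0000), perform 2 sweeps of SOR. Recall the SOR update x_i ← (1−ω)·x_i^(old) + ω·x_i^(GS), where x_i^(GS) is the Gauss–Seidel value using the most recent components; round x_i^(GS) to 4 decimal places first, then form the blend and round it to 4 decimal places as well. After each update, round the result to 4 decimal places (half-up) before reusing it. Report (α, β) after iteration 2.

Iteration 1:
  α: GS value = (-6 - (-2)·2.0000) / (4) = -0.5000;  α ← (1−ω)·-1.0000 + ω·-0.5000 = -0.7200
  β: GS value = (-8 - (-1)·-0.7200) / (3) = -2.9067;  β ← (1−ω)·2.0000 + ω·-2.9067 = -0.7478
Iteration 2:
  α: GS value = (-6 - (-2)·-0.7478) / (4) = -1.8739;  α ← (1−ω)·-0.7200 + ω·-1.8739 = -1.3662
  β: GS value = (-8 - (-1)·-1.3662) / (3) = -3.1221;  β ← (1−ω)·-0.7478 + ω·-3.1221 = -2.0774

(-1.3662, -2.0774)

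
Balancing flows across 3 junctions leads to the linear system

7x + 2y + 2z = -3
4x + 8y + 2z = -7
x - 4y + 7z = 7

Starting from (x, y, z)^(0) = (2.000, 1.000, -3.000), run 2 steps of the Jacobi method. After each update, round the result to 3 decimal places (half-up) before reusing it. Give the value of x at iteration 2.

-0.475

Iteration 1:
  x = (-3 - (2)·1.000 - (2)·-3.000) / (7) = 0.143
  y = (-7 - (4)·2.000 - (2)·-3.000) / (8) = -1.125
  z = (7 - (1)·2.000 - (-4)·1.000) / (7) = 1.286
Iteration 2:
  x = (-3 - (2)·-1.125 - (2)·1.286) / (7) = -0.475
  y = (-7 - (4)·0.143 - (2)·1.286) / (8) = -1.268
  z = (7 - (1)·0.143 - (-4)·-1.125) / (7) = 0.337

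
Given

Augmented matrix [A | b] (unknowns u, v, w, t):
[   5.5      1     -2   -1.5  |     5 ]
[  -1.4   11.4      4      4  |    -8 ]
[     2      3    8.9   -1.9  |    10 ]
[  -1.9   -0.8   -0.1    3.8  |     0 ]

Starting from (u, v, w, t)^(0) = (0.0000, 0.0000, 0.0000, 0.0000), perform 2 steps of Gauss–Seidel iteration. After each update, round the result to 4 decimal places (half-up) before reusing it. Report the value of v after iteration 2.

Iteration 1:
  u = (5 - (1)·0.0000 - (-2)·0.0000 - (-1.5)·0.0000) / (5.5) = 0.9091
  v = (-8 - (-1.4)·0.9091 - (4)·0.0000 - (4)·0.0000) / (11.4) = -0.5901
  w = (10 - (2)·0.9091 - (3)·-0.5901 - (-1.9)·0.0000) / (8.9) = 1.1182
  t = (0 - (-1.9)·0.9091 - (-0.8)·-0.5901 - (-0.1)·1.1182) / (3.8) = 0.3597
Iteration 2:
  u = (5 - (1)·-0.5901 - (-2)·1.1182 - (-1.5)·0.3597) / (5.5) = 1.5211
  v = (-8 - (-1.4)·1.5211 - (4)·1.1182 - (4)·0.3597) / (11.4) = -1.0335
  w = (10 - (2)·1.5211 - (3)·-1.0335 - (-1.9)·0.3597) / (8.9) = 1.2069
  t = (0 - (-1.9)·1.5211 - (-0.8)·-1.0335 - (-0.1)·1.2069) / (3.8) = 0.5747

-1.0335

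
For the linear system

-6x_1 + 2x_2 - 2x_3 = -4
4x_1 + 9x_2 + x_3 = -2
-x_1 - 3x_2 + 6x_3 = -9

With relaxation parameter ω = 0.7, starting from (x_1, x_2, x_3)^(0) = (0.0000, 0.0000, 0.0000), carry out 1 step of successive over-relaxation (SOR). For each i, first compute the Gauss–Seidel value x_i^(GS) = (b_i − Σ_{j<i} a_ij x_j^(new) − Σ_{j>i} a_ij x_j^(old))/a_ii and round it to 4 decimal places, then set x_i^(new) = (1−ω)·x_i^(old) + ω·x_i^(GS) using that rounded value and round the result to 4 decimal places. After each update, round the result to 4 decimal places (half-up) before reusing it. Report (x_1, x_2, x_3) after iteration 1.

Iteration 1:
  x_1: GS value = (-4 - (2)·0.0000 - (-2)·0.0000) / (-6) = 0.6667;  x_1 ← (1−ω)·0.0000 + ω·0.6667 = 0.4667
  x_2: GS value = (-2 - (4)·0.4667 - (1)·0.0000) / (9) = -0.4296;  x_2 ← (1−ω)·0.0000 + ω·-0.4296 = -0.3007
  x_3: GS value = (-9 - (-1)·0.4667 - (-3)·-0.3007) / (6) = -1.5726;  x_3 ← (1−ω)·0.0000 + ω·-1.5726 = -1.1008

(0.4667, -0.3007, -1.1008)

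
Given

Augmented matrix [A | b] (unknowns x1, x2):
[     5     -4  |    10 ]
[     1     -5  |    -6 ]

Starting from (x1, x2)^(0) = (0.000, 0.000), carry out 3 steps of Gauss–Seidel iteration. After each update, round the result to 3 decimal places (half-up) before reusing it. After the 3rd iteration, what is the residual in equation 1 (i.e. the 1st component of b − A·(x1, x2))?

Iteration 1:
  x1 = (10 - (-4)·0.000) / (5) = 2.000
  x2 = (-6 - (1)·2.000) / (-5) = 1.600
Iteration 2:
  x1 = (10 - (-4)·1.600) / (5) = 3.280
  x2 = (-6 - (1)·3.280) / (-5) = 1.856
Iteration 3:
  x1 = (10 - (-4)·1.856) / (5) = 3.485
  x2 = (-6 - (1)·3.485) / (-5) = 1.897
Residual b − A·x = (0.163, 0.000)

0.163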